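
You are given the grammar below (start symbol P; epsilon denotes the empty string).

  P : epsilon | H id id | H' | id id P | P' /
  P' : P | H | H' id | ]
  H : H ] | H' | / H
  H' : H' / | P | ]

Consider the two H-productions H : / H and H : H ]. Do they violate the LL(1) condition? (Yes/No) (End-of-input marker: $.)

Yes

FIRST(/ H) = { / } and FIRST(H ]) = { /, ], id }.
Both contain /, so the two alternatives are not disjoint — LL(1) conflict.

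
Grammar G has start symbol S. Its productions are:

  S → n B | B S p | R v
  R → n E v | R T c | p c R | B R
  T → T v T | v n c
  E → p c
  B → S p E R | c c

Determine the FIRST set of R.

{ c, n, p }

R → n E v contributes {n}.
From R → R T c: add FIRST(R) = { c, n, p }.
R → p c R contributes {p}.
From R → B R: add FIRST(B) = { c, n, p }.
Union: FIRST(R) = { c, n, p }.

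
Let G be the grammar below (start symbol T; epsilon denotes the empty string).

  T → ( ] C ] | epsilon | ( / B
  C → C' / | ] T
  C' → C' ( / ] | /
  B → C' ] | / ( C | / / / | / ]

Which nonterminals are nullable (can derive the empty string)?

Directly nullable (have an epsilon-production): T.
No other nonterminal has a production whose RHS symbols are all nullable.

{ T }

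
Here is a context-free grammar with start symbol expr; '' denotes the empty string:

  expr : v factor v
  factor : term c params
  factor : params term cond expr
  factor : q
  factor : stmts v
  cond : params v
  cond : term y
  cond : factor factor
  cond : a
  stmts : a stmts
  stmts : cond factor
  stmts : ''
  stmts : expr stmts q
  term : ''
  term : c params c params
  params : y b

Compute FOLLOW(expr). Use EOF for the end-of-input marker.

{ EOF, a, c, q, v, y }

expr is the start symbol, so EOF ∈ FOLLOW(expr).
In factor : params term cond expr: expr is at the end, add FOLLOW(factor) = { a, c, q, v, y }.
In stmts : expr stmts q: add FIRST(stmts q) = { a, c, q, v, y }.
Union: FOLLOW(expr) = { EOF, a, c, q, v, y }.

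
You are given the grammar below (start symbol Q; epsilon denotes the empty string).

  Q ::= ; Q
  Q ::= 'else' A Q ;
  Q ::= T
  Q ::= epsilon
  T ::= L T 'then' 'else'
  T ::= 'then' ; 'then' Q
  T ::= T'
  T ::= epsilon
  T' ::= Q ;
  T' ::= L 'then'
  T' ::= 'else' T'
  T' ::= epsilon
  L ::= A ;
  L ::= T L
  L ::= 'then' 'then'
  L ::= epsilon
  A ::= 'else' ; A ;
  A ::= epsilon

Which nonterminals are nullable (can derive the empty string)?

Directly nullable (have an epsilon-production): Q, T, T', L, A.

{ A, L, Q, T, T' }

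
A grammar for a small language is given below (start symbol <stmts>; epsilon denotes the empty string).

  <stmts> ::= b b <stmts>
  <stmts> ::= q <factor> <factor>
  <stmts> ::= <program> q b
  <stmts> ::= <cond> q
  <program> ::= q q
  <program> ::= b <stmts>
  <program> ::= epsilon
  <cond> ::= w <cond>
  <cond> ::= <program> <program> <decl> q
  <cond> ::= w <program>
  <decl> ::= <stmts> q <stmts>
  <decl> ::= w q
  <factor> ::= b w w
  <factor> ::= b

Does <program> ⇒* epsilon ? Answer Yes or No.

Yes

<program> has an epsilon-production, so <program> ⇒ epsilon.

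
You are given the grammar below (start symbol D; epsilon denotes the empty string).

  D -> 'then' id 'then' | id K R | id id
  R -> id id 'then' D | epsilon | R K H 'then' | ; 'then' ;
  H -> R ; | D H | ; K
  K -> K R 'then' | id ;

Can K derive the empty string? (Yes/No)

Nullable nonterminals: R.
No production of K has an RHS whose symbols are all nullable, so K is not nullable.

No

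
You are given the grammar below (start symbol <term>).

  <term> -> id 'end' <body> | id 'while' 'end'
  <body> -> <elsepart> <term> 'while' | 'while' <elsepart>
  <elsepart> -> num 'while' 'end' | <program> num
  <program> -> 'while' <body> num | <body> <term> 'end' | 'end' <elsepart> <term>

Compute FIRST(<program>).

<program> -> 'while' <body> num contributes {'while'}.
From <program> -> <body> <term> 'end': add FIRST(<body>) = { 'end', 'while', num }.
<program> -> 'end' <elsepart> <term> contributes {'end'}.
Union: FIRST(<program>) = { 'end', 'while', num }.

{ 'end', 'while', num }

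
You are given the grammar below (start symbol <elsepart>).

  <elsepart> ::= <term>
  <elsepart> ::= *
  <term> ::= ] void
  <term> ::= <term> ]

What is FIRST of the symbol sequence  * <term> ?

* is a terminal; add {*} and stop.

{ * }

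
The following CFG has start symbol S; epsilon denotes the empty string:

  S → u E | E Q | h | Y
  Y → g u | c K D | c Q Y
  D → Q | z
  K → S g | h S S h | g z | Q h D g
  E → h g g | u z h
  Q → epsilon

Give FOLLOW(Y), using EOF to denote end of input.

{ EOF, c, g, h, u }

In S → Y: Y is at the end, add FOLLOW(S) = { EOF, c, g, h, u }.
In Y → c Q Y: Y is at the end, add FOLLOW(Y) = { EOF, c, g, h, u }.
Union: FOLLOW(Y) = { EOF, c, g, h, u }.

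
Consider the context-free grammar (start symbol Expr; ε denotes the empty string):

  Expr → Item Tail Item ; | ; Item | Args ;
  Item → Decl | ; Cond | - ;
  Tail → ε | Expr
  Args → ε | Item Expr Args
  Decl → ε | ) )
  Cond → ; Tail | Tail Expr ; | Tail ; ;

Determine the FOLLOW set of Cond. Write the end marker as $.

{ $, ), -, ; }

In Item → ; Cond: Cond is at the end, add FOLLOW(Item) = { $, ), -, ; }.
Union: FOLLOW(Cond) = { $, ), -, ; }.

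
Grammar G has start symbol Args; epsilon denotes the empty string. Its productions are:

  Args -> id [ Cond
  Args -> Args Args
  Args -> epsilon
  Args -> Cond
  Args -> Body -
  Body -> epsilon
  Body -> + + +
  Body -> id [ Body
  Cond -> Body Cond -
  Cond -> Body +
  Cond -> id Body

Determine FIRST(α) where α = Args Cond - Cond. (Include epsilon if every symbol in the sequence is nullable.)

{ +, -, id }

Add FIRST(Args)\{epsilon} = { +, -, id }; Args is nullable, continue.
Add FIRST(Cond) = { +, id }; Cond is not nullable, stop.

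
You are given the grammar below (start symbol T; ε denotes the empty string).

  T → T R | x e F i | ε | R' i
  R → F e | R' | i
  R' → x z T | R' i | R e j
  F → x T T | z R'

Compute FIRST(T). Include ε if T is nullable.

From T → T R: T nullable, take FIRST(T) ∪ FIRST(R) = { i, x, z }.
T → x e F i contributes {x}.
T → ε contributes ε.
From T → R' i: add FIRST(R') = { i, x, z }.
Union: FIRST(T) = { i, x, z, ε }.

{ i, x, z, ε }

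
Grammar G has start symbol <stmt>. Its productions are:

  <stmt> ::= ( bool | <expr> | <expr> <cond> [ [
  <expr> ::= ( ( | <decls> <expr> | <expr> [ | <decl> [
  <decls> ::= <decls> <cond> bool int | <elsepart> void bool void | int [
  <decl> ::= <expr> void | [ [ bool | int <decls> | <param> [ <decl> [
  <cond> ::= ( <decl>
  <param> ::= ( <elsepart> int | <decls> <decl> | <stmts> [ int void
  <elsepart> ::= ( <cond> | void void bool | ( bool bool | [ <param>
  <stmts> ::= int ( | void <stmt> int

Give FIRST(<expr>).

<expr> ::= ( ( contributes {(}.
From <expr> ::= <decls> <expr>: add FIRST(<decls>) = { (, [, int, void }.
From <expr> ::= <expr> [: add FIRST(<expr>) = { (, [, int, void }.
From <expr> ::= <decl> [: add FIRST(<decl>) = { (, [, int, void }.
Union: FIRST(<expr>) = { (, [, int, void }.

{ (, [, int, void }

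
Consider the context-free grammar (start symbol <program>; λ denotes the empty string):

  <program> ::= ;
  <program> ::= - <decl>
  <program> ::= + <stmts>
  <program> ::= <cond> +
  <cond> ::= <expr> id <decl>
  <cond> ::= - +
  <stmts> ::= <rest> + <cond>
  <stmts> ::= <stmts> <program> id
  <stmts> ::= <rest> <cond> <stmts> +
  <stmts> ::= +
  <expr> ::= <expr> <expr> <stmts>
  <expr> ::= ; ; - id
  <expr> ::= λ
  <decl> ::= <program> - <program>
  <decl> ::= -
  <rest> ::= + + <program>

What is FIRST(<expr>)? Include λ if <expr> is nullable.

From <expr> ::= <expr> <expr> <stmts>: <expr>, <expr> nullable, take FIRST(<expr>) ∪ FIRST(<expr>) ∪ FIRST(<stmts>) = { +, ; }.
<expr> ::= ; ; - id contributes {;}.
<expr> ::= λ contributes λ.
Union: FIRST(<expr>) = { +, ;, λ }.

{ +, ;, λ }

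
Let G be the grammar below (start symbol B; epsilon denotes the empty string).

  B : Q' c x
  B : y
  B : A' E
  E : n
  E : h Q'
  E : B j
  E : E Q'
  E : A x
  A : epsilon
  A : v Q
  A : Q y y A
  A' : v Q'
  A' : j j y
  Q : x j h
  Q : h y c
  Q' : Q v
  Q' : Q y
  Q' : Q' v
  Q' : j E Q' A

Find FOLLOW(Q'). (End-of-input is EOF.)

In B : Q' c x: add FIRST(c x) = { c }.
In E : h Q': Q' is at the end, add FOLLOW(E) = { EOF, h, j, x }.
In E : E Q': Q' is at the end, add FOLLOW(E) = { EOF, h, j, x }.
In A' : v Q': Q' is at the end, add FOLLOW(A') = { h, j, n, v, x, y }.
In Q' : Q' v: add FIRST(v) = { v }.
In Q' : j E Q' A: add FIRST(A)\{epsilon} = { h, v, x }.
  Since A is nullable, also add FOLLOW(Q') = { EOF, c, h, j, n, v, x, y }.
Union: FOLLOW(Q') = { EOF, c, h, j, n, v, x, y }.

{ EOF, c, h, j, n, v, x, y }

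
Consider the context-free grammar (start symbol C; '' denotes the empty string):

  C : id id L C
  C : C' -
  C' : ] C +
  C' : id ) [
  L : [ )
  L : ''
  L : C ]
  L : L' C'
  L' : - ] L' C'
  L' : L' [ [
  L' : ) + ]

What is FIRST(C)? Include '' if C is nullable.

C : id id L C contributes {id}.
From C : C' -: add FIRST(C') = { ], id }.
Union: FIRST(C) = { ], id }.

{ ], id }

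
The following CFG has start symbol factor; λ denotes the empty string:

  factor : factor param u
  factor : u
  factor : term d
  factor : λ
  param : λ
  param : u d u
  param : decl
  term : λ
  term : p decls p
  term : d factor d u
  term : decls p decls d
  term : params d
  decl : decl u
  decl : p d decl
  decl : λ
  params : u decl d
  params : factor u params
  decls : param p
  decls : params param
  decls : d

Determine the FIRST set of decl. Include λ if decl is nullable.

{ p, u, λ }

From decl : decl u: decl nullable, take FIRST(decl) ∪ {u} = { p, u }.
decl : p d decl contributes {p}.
decl : λ contributes λ.
Union: FIRST(decl) = { p, u, λ }.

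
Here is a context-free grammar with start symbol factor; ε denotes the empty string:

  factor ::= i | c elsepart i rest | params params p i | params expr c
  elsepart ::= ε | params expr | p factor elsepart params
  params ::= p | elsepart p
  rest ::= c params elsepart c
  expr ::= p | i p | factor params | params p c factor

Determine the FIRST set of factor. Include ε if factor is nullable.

{ c, i, p }

factor ::= i contributes {i}.
factor ::= c elsepart i rest contributes {c}.
From factor ::= params params p i: add FIRST(params) = { p }.
From factor ::= params expr c: add FIRST(params) = { p }.
Union: FIRST(factor) = { c, i, p }.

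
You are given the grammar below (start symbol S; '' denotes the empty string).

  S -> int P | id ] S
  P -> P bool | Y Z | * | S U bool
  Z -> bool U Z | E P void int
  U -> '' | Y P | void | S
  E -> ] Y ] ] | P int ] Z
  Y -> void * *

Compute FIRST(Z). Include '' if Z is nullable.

Z -> bool U Z contributes {bool}.
From Z -> E P void int: add FIRST(E) = { *, ], id, int, void }.
Union: FIRST(Z) = { *, ], bool, id, int, void }.

{ *, ], bool, id, int, void }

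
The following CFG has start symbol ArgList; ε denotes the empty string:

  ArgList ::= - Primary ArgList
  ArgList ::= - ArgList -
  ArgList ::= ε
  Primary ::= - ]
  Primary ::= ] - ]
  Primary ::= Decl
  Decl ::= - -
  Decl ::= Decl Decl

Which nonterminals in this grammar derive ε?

{ ArgList }

Directly nullable (have an ε-production): ArgList.
No other nonterminal has a production whose RHS symbols are all nullable.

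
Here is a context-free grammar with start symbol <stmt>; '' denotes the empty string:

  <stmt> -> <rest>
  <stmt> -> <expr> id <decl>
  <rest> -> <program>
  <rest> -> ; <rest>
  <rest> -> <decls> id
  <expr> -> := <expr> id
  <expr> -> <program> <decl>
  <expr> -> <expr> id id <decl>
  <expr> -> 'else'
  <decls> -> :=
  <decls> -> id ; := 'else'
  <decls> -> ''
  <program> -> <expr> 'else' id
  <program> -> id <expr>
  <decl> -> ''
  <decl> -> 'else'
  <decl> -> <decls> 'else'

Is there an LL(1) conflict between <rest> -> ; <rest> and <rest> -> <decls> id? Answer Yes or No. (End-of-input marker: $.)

No

FIRST(; <rest>) = { ; } and FIRST(<decls> id) = { :=, id }.
The FIRST sets are disjoint and neither alternative is nullable — no conflict.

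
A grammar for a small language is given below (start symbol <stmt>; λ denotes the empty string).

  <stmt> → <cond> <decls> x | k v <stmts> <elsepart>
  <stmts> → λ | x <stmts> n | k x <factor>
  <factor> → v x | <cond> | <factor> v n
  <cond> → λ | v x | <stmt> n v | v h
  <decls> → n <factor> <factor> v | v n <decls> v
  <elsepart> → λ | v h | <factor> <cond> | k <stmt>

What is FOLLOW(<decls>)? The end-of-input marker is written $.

In <stmt> → <cond> <decls> x: add FIRST(x) = { x }.
In <decls> → v n <decls> v: add FIRST(v) = { v }.
Union: FOLLOW(<decls>) = { v, x }.

{ v, x }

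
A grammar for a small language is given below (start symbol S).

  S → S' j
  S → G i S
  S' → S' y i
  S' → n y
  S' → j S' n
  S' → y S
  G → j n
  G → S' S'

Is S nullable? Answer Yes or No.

No nonterminal in this grammar is nullable.
No production of S has an RHS whose symbols are all nullable, so S is not nullable.

No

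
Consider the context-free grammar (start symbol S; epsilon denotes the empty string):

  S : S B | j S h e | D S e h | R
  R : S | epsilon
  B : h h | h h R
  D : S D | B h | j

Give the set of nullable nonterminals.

Directly nullable (have an epsilon-production): R.
S : R with every symbol nullable, so S is nullable.
No other nonterminal has a production whose RHS symbols are all nullable.

{ R, S }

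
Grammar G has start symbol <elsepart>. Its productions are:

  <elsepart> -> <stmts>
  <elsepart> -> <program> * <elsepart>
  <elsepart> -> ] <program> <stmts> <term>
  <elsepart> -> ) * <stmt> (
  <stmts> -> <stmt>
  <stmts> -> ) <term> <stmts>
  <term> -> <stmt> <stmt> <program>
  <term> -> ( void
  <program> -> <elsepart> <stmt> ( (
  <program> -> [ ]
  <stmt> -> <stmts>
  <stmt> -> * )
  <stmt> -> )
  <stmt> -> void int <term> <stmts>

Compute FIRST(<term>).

From <term> -> <stmt> <stmt> <program>: add FIRST(<stmt>) = { ), *, void }.
<term> -> ( void contributes {(}.
Union: FIRST(<term>) = { (, ), *, void }.

{ (, ), *, void }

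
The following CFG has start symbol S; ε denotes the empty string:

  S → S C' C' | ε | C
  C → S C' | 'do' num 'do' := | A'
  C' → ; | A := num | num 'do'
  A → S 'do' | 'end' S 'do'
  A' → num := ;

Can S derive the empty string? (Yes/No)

S has an ε-production, so S ⇒ ε.

Yes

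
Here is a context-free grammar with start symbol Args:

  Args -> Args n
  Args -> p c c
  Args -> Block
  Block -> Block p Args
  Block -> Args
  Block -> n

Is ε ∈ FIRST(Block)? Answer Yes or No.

No

No nonterminal in this grammar is nullable.
No production of Block has an RHS whose symbols are all nullable, so Block is not nullable.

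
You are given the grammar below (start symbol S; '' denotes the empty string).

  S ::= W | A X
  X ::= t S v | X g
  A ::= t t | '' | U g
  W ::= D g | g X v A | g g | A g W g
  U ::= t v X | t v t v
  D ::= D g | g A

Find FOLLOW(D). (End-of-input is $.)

In W ::= D g: add FIRST(g) = { g }.
In D ::= D g: add FIRST(g) = { g }.
Union: FOLLOW(D) = { g }.

{ g }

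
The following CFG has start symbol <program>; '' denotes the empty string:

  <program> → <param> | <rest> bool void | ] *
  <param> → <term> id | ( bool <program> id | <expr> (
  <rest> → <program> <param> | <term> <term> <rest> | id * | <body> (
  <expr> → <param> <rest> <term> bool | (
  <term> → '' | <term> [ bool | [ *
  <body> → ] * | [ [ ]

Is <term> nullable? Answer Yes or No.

Yes

<term> has an ''-production, so <term> ⇒ ''.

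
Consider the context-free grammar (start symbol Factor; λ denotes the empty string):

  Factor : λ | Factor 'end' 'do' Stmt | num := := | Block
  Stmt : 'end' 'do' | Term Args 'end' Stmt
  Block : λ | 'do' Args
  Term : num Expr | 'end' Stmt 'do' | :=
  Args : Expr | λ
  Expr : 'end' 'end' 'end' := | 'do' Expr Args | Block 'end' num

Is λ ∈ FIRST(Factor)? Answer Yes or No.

Yes

Factor has an λ-production, so Factor ⇒ λ.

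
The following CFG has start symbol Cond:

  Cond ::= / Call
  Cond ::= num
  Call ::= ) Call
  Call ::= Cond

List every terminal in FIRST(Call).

Call ::= ) Call contributes {)}.
From Call ::= Cond: add FIRST(Cond) = { /, num }.
Union: FIRST(Call) = { ), /, num }.

{ ), /, num }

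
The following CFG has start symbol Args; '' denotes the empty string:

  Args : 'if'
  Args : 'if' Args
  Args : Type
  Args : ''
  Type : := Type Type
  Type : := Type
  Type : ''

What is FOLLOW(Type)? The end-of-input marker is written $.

In Args : Type: Type is at the end, add FOLLOW(Args) = { $ }.
In Type : := Type Type: add FIRST(Type)\{''} = { := }.
  Since Type is nullable, also add FOLLOW(Type) = { $, := }.
In Type : := Type Type: Type is at the end, add FOLLOW(Type) = { $, := }.
In Type : := Type: Type is at the end, add FOLLOW(Type) = { $, := }.
Union: FOLLOW(Type) = { $, := }.

{ $, := }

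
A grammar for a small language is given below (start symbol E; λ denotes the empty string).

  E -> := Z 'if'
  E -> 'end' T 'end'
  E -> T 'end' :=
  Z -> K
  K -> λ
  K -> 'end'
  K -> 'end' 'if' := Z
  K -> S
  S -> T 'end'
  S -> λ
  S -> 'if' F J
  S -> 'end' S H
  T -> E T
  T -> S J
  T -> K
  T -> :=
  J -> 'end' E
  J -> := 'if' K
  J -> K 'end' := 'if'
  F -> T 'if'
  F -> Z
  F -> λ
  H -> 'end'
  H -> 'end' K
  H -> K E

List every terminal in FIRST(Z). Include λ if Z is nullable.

{ 'end', 'if', :=, λ }

From Z -> K: add FIRST(K) = { 'end', 'if', :=, λ } (including λ since K is nullable).
Union: FIRST(Z) = { 'end', 'if', :=, λ }.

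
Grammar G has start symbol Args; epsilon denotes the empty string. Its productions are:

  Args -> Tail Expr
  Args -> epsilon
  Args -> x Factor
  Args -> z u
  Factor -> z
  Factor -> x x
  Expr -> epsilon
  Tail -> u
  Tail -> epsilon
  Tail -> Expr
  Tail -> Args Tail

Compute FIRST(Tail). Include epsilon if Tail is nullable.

Tail -> u contributes {u}.
Tail -> epsilon contributes epsilon.
From Tail -> Expr: add FIRST(Expr) = { epsilon } (including epsilon since Expr is nullable).
From Tail -> Args Tail: Args, Tail nullable, take FIRST(Args) ∪ FIRST(Tail) = { u, x, z }; also epsilon since the whole RHS is nullable.
Union: FIRST(Tail) = { u, x, z, epsilon }.

{ u, x, z, epsilon }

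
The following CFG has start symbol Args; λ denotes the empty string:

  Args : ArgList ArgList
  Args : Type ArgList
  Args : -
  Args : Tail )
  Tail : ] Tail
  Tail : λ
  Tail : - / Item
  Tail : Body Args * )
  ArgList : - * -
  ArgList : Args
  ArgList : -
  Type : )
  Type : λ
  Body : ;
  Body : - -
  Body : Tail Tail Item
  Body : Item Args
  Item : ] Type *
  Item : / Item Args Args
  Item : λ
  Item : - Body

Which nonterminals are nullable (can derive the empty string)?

Directly nullable (have an λ-production): Tail, Type, Item.
Body : Tail Tail Item with every symbol nullable, so Body is nullable.
No other nonterminal has a production whose RHS symbols are all nullable.

{ Body, Item, Tail, Type }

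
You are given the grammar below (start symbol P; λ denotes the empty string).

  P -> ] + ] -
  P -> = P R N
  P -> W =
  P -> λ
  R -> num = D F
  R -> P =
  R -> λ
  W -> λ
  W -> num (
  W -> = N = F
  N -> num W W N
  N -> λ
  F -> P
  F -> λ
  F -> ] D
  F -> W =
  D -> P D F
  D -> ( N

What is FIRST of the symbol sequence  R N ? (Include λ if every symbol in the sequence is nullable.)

Add FIRST(R)\{λ} = { =, ], num }; R is nullable, continue.
Add FIRST(N)\{λ} = { num }; N is nullable, continue.
Every symbol is nullable, so include λ.

{ =, ], num, λ }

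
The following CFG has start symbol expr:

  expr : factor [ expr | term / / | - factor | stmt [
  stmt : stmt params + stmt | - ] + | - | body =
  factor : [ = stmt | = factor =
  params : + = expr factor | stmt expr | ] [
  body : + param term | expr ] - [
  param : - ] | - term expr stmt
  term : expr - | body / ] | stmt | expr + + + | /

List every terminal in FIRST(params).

params : + = expr factor contributes {+}.
From params : stmt expr: add FIRST(stmt) = { +, -, /, =, [ }.
params : ] [ contributes {]}.
Union: FIRST(params) = { +, -, /, =, [, ] }.

{ +, -, /, =, [, ] }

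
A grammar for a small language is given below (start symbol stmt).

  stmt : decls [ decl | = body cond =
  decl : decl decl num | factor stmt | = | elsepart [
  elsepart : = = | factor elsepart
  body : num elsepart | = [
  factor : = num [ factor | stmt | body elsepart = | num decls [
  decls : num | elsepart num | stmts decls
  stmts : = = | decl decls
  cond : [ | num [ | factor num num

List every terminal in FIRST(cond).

{ =, [, num }

cond : [ contributes {[}.
cond : num [ contributes {num}.
From cond : factor num num: add FIRST(factor) = { =, num }.
Union: FIRST(cond) = { =, [, num }.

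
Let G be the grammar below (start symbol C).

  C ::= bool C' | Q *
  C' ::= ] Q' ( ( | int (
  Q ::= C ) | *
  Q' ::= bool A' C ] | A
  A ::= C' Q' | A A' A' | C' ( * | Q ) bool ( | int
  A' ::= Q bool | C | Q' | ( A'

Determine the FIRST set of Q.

{ *, bool }

From Q ::= C ): add FIRST(C) = { *, bool }.
Q ::= * contributes {*}.
Union: FIRST(Q) = { *, bool }.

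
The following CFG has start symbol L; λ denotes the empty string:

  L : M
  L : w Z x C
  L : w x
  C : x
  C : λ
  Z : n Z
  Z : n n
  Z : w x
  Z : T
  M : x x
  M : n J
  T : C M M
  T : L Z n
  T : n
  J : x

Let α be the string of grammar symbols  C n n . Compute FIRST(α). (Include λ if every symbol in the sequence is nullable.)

{ n, x }

Add FIRST(C)\{λ} = { x }; C is nullable, continue.
n is a terminal; add {n} and stop.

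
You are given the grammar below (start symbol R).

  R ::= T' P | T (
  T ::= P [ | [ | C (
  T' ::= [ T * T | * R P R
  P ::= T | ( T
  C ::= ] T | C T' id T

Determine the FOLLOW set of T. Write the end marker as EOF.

In R ::= T (: add FIRST(() = { ( }.
In T' ::= [ T * T: add FIRST(* T) = { * }.
In T' ::= [ T * T: T is at the end, add FOLLOW(T') = { (, [, ], id }.
In P ::= T: T is at the end, add FOLLOW(P) = { EOF, (, *, [, ], id }.
In P ::= ( T: T is at the end, add FOLLOW(P) = { EOF, (, *, [, ], id }.
In C ::= ] T: T is at the end, add FOLLOW(C) = { (, *, [ }.
In C ::= C T' id T: T is at the end, add FOLLOW(C) = { (, *, [ }.
Union: FOLLOW(T) = { EOF, (, *, [, ], id }.

{ EOF, (, *, [, ], id }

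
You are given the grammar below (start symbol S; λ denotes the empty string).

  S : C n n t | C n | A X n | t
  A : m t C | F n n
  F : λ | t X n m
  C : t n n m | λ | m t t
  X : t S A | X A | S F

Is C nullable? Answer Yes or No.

Yes

C has an λ-production, so C ⇒ λ.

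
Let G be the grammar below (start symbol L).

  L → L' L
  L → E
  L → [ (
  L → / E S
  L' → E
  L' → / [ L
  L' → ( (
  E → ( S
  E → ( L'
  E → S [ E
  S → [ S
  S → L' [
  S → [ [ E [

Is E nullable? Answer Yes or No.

No

No nonterminal in this grammar is nullable.
No production of E has an RHS whose symbols are all nullable, so E is not nullable.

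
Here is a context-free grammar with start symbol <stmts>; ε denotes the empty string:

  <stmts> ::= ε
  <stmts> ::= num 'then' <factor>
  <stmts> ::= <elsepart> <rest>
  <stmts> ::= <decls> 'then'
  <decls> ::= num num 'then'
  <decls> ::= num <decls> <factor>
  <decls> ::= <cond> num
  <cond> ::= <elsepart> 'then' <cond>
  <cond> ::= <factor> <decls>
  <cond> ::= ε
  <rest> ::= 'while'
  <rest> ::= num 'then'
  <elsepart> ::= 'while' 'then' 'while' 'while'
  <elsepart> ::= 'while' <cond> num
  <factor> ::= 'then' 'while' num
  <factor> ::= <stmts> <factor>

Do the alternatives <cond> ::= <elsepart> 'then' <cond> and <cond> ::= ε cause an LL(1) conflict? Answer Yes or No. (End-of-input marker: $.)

FIRST(<elsepart> 'then' <cond>) = { 'while' } and FIRST(ε) = { ε }.
The second is nullable but FOLLOW(<cond>) = { num } is disjoint from FIRST of the first.

No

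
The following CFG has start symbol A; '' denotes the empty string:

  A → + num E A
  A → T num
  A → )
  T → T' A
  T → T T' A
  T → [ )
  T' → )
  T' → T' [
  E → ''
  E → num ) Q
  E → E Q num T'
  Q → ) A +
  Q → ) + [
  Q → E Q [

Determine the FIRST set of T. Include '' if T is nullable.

{ ), [ }

From T → T' A: add FIRST(T') = { ) }.
From T → T T' A: add FIRST(T) = { ), [ }.
T → [ ) contributes {[}.
Union: FIRST(T) = { ), [ }.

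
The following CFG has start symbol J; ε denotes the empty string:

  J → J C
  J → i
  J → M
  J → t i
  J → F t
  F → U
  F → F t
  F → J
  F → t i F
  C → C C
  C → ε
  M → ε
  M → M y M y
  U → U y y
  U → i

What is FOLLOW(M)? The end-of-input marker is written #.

{ #, t, y }

In J → M: M is at the end, add FOLLOW(J) = { #, t }.
In M → M y M y: add FIRST(y M y) = { y }.
In M → M y M y: add FIRST(y) = { y }.
Union: FOLLOW(M) = { #, t, y }.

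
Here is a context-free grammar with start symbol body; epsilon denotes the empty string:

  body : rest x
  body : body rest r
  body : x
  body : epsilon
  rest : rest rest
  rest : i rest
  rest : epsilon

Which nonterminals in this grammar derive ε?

{ body, rest }

Directly nullable (have an epsilon-production): body, rest.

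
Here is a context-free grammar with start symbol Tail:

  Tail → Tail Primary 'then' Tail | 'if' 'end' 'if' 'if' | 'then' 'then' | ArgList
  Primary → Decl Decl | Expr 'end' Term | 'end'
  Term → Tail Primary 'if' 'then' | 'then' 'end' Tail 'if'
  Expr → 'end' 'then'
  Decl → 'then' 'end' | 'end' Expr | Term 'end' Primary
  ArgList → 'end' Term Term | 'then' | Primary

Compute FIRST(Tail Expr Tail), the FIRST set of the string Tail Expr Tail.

Add FIRST(Tail) = { 'end', 'if', 'then' }; Tail is not nullable, stop.

{ 'end', 'if', 'then' }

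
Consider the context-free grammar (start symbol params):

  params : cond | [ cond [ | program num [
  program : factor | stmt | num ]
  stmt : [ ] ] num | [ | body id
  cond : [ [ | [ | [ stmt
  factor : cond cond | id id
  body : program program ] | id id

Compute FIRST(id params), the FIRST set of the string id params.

{ id }

id is a terminal; add {id} and stop.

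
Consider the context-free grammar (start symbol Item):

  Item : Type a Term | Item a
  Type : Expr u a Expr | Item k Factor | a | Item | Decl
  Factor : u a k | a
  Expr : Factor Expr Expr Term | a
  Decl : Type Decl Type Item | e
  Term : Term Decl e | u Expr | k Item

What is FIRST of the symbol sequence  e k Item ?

{ e }

e is a terminal; add {e} and stop.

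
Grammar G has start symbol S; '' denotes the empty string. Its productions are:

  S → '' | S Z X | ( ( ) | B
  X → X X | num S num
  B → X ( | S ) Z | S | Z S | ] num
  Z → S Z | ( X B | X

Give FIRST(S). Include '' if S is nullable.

S → '' contributes ''.
From S → S Z X: S nullable, take FIRST(S) ∪ FIRST(Z) = { (, ), ], num }.
S → ( ( ) contributes {(}.
From S → B: add FIRST(B) = { (, ), ], num, '' } (including '' since B is nullable).
Union: FIRST(S) = { (, ), ], num, '' }.

{ (, ), ], num, '' }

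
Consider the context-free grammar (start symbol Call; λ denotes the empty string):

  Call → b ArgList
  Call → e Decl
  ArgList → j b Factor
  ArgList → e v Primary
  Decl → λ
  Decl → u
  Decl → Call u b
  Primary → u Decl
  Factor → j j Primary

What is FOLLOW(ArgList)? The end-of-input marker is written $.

In Call → b ArgList: ArgList is at the end, add FOLLOW(Call) = { $, u }.
Union: FOLLOW(ArgList) = { $, u }.

{ $, u }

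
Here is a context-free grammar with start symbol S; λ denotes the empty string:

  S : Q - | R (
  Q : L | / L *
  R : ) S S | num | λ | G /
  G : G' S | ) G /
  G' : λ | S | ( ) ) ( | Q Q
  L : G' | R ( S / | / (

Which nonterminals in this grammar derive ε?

Directly nullable (have an λ-production): R, G'.
L : G' with every symbol nullable, so L is nullable.
Q : L with every symbol nullable, so Q is nullable.
No other nonterminal has a production whose RHS symbols are all nullable.

{ G', L, Q, R }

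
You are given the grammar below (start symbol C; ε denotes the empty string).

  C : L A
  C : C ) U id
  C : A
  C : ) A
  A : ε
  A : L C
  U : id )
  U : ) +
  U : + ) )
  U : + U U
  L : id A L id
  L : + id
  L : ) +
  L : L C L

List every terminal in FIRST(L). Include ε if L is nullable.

L : id A L id contributes {id}.
L : + id contributes {+}.
L : ) + contributes {)}.
From L : L C L: add FIRST(L) = { ), +, id }.
Union: FIRST(L) = { ), +, id }.

{ ), +, id }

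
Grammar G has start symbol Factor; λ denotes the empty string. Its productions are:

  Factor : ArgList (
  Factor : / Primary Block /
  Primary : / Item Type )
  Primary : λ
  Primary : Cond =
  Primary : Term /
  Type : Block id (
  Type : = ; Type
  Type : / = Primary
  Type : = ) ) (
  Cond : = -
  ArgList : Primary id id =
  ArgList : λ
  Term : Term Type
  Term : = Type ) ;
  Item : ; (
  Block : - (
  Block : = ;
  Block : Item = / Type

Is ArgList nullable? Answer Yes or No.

ArgList has an λ-production, so ArgList ⇒ λ.

Yes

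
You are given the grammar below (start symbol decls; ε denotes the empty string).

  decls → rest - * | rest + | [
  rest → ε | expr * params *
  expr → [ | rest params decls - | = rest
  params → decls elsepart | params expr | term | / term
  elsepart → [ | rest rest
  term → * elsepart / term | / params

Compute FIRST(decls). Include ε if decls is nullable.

{ *, +, -, /, =, [ }

From decls → rest - *: rest nullable, take FIRST(rest) ∪ {-} = { *, +, -, /, =, [ }.
From decls → rest +: rest nullable, take FIRST(rest) ∪ {+} = { *, +, -, /, =, [ }.
decls → [ contributes {[}.
Union: FIRST(decls) = { *, +, -, /, =, [ }.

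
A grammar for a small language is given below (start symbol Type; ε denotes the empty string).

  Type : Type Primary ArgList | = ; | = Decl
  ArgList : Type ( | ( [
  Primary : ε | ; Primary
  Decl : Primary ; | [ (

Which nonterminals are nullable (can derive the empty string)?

{ Primary }

Directly nullable (have an ε-production): Primary.
No other nonterminal has a production whose RHS symbols are all nullable.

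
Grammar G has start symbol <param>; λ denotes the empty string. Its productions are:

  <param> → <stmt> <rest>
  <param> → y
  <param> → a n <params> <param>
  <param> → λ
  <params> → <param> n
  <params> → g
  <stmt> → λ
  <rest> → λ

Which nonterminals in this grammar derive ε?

Directly nullable (have an λ-production): <param>, <stmt>, <rest>.
No other nonterminal has a production whose RHS symbols are all nullable.

{ <param>, <rest>, <stmt> }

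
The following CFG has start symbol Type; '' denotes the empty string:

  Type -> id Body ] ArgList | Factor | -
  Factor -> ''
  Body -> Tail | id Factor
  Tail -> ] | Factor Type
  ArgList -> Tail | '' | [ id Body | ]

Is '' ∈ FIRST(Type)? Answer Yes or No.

Type -> Factor and each of Factor is nullable, so Type ⇒* ''.

Yes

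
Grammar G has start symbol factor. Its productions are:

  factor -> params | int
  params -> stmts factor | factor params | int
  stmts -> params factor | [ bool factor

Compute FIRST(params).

From params -> stmts factor: add FIRST(stmts) = { [, int }.
From params -> factor params: add FIRST(factor) = { [, int }.
params -> int contributes {int}.
Union: FIRST(params) = { [, int }.

{ [, int }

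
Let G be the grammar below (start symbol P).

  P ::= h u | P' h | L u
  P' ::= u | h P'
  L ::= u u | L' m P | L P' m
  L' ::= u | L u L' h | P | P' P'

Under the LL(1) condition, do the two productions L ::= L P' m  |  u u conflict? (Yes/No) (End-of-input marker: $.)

Yes

FIRST(L P' m) = { h, u } and FIRST(u u) = { u }.
Both contain u, so the two alternatives are not disjoint — LL(1) conflict.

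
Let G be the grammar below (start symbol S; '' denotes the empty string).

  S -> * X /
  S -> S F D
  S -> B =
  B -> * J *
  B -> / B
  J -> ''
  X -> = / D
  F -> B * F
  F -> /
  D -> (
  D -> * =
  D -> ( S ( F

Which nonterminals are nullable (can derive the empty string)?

Directly nullable (have an ''-production): J.
No other nonterminal has a production whose RHS symbols are all nullable.

{ J }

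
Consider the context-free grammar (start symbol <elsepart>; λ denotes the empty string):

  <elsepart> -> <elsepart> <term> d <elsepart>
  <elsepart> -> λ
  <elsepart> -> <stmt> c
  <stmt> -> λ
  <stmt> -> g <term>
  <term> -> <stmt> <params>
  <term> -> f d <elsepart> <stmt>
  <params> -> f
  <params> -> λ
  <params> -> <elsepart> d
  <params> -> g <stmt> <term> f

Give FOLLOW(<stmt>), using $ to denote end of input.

In <elsepart> -> <stmt> c: add FIRST(c) = { c }.
In <term> -> <stmt> <params>: add FIRST(<params>)\{λ} = { c, d, f, g }.
  Since <params> is nullable, also add FOLLOW(<term>) = { c, d, f, g }.
In <term> -> f d <elsepart> <stmt>: <stmt> is at the end, add FOLLOW(<term>) = { c, d, f, g }.
In <params> -> g <stmt> <term> f: add FIRST(<term> f) = { c, d, f, g }.
Union: FOLLOW(<stmt>) = { c, d, f, g }.

{ c, d, f, g }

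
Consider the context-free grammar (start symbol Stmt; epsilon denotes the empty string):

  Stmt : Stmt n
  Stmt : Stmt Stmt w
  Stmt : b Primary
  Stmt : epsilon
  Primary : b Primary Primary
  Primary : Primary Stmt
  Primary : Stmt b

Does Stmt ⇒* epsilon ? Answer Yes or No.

Yes

Stmt has an epsilon-production, so Stmt ⇒ epsilon.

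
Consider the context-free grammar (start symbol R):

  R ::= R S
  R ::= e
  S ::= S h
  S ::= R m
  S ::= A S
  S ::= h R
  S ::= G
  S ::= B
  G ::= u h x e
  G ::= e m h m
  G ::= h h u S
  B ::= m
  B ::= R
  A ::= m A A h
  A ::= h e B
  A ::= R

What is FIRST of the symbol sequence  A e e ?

Add FIRST(A) = { e, h, m }; A is not nullable, stop.

{ e, h, m }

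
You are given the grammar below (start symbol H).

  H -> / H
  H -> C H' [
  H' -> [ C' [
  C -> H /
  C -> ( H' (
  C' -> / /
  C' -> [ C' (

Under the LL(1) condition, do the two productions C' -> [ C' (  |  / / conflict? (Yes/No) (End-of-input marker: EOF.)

No

FIRST([ C' () = { [ } and FIRST(/ /) = { / }.
The FIRST sets are disjoint and neither alternative is nullable — no conflict.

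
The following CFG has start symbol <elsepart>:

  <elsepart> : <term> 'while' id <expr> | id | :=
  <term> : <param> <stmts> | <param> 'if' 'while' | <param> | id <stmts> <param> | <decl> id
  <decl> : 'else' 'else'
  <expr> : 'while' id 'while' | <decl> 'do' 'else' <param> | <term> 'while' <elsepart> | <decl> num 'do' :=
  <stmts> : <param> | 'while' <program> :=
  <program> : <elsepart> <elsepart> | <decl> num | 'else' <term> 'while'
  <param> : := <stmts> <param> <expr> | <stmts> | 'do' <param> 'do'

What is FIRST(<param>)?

{ 'do', 'while', := }

<param> : := <stmts> <param> <expr> contributes {:=}.
From <param> : <stmts>: add FIRST(<stmts>) = { 'do', 'while', := }.
<param> : 'do' <param> 'do' contributes {'do'}.
Union: FIRST(<param>) = { 'do', 'while', := }.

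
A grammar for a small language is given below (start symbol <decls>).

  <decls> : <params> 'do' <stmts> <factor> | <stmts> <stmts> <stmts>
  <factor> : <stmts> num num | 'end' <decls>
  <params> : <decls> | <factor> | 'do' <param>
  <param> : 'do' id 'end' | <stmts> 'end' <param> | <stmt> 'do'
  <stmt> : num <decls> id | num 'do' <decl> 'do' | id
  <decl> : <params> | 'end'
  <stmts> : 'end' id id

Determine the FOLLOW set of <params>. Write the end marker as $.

{ 'do' }

In <decls> : <params> 'do' <stmts> <factor>: add FIRST('do' <stmts> <factor>) = { 'do' }.
In <decl> : <params>: <params> is at the end, add FOLLOW(<decl>) = { 'do' }.
Union: FOLLOW(<params>) = { 'do' }.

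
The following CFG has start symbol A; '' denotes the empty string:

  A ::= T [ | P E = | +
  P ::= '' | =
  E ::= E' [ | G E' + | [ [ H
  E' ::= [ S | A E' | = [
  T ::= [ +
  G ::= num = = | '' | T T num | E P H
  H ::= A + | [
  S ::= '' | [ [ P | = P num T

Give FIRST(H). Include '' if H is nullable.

{ +, =, [, num }

From H ::= A +: add FIRST(A) = { +, =, [, num }.
H ::= [ contributes {[}.
Union: FIRST(H) = { +, =, [, num }.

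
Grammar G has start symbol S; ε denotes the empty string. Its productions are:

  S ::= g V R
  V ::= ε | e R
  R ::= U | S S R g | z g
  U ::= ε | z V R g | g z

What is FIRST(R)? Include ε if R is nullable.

{ g, z, ε }

From R ::= U: add FIRST(U) = { g, z, ε } (including ε since U is nullable).
From R ::= S S R g: add FIRST(S) = { g }.
R ::= z g contributes {z}.
Union: FIRST(R) = { g, z, ε }.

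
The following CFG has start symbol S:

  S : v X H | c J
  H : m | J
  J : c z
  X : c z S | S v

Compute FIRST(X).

X : c z S contributes {c}.
From X : S v: add FIRST(S) = { c, v }.
Union: FIRST(X) = { c, v }.

{ c, v }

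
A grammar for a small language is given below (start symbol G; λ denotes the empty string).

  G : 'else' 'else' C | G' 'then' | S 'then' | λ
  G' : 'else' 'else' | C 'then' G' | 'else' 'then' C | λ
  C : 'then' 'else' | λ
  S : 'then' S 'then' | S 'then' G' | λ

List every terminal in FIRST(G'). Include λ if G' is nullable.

G' : 'else' 'else' contributes {'else'}.
From G' : C 'then' G': C nullable, take FIRST(C) ∪ {'then'} = { 'then' }.
G' : 'else' 'then' C contributes {'else'}.
G' : λ contributes λ.
Union: FIRST(G') = { 'else', 'then', λ }.

{ 'else', 'then', λ }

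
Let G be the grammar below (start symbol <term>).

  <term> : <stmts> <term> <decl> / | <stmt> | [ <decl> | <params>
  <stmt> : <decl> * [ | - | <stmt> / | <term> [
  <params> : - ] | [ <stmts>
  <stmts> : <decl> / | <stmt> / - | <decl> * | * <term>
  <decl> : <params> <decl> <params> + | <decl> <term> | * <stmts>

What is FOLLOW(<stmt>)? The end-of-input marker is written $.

{ $, *, +, -, /, [ }

In <term> : <stmt>: <stmt> is at the end, add FOLLOW(<term>) = { $, *, +, -, /, [ }.
In <stmt> : <stmt> /: add FIRST(/) = { / }.
In <stmts> : <stmt> / -: add FIRST(/ -) = { / }.
Union: FOLLOW(<stmt>) = { $, *, +, -, /, [ }.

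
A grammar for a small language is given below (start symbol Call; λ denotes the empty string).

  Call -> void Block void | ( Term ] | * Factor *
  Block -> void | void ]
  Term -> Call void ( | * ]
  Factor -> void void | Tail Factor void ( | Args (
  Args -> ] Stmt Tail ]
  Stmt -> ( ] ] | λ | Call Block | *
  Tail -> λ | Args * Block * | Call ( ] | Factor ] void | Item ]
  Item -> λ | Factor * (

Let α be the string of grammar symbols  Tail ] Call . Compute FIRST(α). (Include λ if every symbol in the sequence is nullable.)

{ (, *, ], void }

Add FIRST(Tail)\{λ} = { (, *, ], void }; Tail is nullable, continue.
] is a terminal; add {]} and stop.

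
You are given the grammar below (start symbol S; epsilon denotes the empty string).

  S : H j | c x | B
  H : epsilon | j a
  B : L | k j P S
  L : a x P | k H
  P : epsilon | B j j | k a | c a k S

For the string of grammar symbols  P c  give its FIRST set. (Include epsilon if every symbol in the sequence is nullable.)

Add FIRST(P)\{epsilon} = { a, c, k }; P is nullable, continue.
c is a terminal; add {c} and stop.

{ a, c, k }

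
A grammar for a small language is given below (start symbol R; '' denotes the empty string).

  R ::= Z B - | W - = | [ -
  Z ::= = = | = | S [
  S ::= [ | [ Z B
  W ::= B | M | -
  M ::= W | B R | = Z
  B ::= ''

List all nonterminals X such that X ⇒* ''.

{ B, M, W }

Directly nullable (have an ''-production): B.
M ::= W with every symbol nullable, so M is nullable.
W ::= B with every symbol nullable, so W is nullable.
No other nonterminal has a production whose RHS symbols are all nullable.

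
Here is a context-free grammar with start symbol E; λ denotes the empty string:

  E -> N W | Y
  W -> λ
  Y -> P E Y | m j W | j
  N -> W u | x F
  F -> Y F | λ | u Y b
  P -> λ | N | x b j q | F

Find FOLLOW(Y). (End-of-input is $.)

{ $, b, j, m, u, x }

In E -> Y: Y is at the end, add FOLLOW(E) = { $, j, m, u, x }.
In Y -> P E Y: Y is at the end, add FOLLOW(Y) = { $, b, j, m, u, x }.
In F -> Y F: add FIRST(F)\{λ} = { j, m, u, x }.
  Since F is nullable, also add FOLLOW(F) = { $, j, m, u, x }.
In F -> u Y b: add FIRST(b) = { b }.
Union: FOLLOW(Y) = { $, b, j, m, u, x }.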